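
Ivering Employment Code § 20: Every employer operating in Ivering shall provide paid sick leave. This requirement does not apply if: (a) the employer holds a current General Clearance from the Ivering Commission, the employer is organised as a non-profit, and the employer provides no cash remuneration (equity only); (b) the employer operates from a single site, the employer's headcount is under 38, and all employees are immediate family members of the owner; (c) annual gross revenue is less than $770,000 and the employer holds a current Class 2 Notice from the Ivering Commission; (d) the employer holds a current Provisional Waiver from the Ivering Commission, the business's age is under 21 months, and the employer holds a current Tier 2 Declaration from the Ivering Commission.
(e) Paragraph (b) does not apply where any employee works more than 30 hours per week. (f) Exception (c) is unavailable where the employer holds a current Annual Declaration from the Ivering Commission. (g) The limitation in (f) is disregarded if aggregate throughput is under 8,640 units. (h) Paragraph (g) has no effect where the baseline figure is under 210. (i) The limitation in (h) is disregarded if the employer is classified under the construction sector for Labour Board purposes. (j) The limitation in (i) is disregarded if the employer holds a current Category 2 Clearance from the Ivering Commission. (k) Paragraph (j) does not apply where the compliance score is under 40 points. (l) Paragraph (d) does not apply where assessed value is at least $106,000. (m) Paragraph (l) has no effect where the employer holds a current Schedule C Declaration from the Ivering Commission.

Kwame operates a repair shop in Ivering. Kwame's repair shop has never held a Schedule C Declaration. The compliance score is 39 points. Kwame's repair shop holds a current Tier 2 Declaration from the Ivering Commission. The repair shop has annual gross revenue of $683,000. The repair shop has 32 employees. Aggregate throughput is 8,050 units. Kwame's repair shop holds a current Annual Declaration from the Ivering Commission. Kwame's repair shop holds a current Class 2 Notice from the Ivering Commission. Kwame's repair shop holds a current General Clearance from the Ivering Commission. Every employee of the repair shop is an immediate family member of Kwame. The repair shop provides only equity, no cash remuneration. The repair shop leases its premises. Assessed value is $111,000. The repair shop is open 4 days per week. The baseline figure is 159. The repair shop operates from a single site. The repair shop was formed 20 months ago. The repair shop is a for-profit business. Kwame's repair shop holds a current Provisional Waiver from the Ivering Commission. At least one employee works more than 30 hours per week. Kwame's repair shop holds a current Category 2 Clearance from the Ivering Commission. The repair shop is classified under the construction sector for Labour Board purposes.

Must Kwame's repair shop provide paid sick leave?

Exception (a) fails — the employer is for-profit.
All of (b)'s requirements are met (the employer operates from a single site; the employer's headcount is 32, under the 38 limit; every employee is an immediate family member). But applying paragraph (e): (e) operates against (b): at least one employee exceeds 30 hours/week. Exception (b) does not apply.
Exception (c)'s conditions are all satisfied: annual gross revenue is $683,000, less than the $770,000 limit; a current Class 2 Notice is held. Considering the limiting provisions: (f) applies (a current Annual Declaration is held), but is itself disapplied by (g): (g) operates against (f): aggregate throughput is 8,050 units, under the 8,640 units limit. (h) would limit (g) — the baseline figure is 159, under the 210 limit — but (i) sets (h) aside: (i) applies — the repair shop is classified under the construction sector. (j) operates (a current Category 2 Clearance is held), but yields to (k): (k) operates against (j): the compliance score is 39 points, under the 40 points limit. (c) remains available.
Exception (d) is satisfied on its face — a current Provisional Waiver is held; the business's age is 20 months, under the 21 months limit; a current Tier 2 Declaration is held. Turning to paragraphs (l)–(m): (l) operates — assessed value is $111,000, meeting the $106,000 threshold. (m), which would lift (l), is not triggered — there is no Schedule C Declaration in force. (d) is therefore removed.

No — exception (c) applies; Kwame's repair shop is not required to provide paid sick leave.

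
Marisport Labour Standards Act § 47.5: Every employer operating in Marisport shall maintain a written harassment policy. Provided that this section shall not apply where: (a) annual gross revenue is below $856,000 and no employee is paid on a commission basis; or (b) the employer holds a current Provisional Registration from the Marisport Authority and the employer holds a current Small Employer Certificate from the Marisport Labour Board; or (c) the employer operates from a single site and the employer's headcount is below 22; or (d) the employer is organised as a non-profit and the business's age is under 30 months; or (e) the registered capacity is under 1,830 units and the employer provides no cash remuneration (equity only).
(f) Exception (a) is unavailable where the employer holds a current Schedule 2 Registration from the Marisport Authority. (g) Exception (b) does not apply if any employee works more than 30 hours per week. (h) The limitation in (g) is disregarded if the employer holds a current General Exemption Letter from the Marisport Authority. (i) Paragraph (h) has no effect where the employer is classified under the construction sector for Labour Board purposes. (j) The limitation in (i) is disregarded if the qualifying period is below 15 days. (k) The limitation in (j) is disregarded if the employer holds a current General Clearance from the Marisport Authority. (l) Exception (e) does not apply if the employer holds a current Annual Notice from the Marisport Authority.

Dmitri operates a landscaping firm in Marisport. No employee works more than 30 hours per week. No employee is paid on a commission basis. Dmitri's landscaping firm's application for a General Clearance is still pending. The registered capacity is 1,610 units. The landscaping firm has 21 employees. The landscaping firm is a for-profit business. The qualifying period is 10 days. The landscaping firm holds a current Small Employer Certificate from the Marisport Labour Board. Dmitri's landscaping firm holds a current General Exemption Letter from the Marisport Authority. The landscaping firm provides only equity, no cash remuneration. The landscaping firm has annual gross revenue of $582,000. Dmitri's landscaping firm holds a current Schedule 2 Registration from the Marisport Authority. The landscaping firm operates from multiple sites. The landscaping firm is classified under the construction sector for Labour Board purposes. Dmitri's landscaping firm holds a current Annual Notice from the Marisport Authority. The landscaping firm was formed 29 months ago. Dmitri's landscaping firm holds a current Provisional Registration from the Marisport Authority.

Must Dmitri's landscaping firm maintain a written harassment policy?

No — exception (b) applies; Dmitri's landscaping firm is not required to maintain a written harassment policy.

Exception (a): annual gross revenue is $582,000, below the $856,000 limit; no employee is paid on commission — every condition holds. But: (f) is triggered — a current Schedule 2 Registration is held. Exception (a) does not apply.
Exception (b)'s conditions are all satisfied: a current Provisional Registration is held; a current Small Employer Certificate is held. Applying paragraphs (g)–(k): (g) is not triggered — no employee exceeds 30 hours/week. So (b) applies.
Exception (c) requires that the employer operates from a single site; but the employer operates from multiple sites, so (c) is unavailable.
Exception (d) does not apply: the employer is for-profit.
Exception (e)'s conditions are all satisfied: the registered capacity is 1,610 units, under the 1,830 units limit; remuneration is equity-only. Turning to paragraph (l): (l) is triggered — a current Annual Notice is held. Exception (e) does not apply.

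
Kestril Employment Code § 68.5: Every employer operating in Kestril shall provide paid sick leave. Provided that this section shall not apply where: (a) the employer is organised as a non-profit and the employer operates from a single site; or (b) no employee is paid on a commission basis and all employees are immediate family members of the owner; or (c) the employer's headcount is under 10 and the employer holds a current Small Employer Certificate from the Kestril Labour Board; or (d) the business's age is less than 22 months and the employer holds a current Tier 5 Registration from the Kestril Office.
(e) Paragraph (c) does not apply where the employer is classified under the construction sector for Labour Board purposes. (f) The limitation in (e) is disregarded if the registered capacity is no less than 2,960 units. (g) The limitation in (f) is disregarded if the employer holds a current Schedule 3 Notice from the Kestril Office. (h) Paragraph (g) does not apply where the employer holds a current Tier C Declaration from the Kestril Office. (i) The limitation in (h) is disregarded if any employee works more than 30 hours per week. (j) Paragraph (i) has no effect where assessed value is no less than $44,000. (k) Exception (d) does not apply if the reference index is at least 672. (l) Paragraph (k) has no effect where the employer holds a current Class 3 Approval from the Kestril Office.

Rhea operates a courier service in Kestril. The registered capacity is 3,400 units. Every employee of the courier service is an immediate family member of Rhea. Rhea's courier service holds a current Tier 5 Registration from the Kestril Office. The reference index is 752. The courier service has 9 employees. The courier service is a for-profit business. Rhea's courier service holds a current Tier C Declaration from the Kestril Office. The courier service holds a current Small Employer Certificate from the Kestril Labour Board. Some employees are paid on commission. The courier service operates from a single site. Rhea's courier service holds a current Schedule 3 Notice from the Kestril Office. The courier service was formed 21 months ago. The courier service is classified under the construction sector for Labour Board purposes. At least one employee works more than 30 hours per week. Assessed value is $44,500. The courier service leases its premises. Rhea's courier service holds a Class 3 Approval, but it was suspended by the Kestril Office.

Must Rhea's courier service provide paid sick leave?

Exception (a) fails — the employer is for-profit.
Exception (b) requires that no employee is paid on a commission basis; but some employees are paid on commission, so (b) is unavailable.
Exception (c) is satisfied on its face — the employer's headcount is 9, under the 10 limit; a current Small Employer Certificate is held. Applying paragraphs (e)–(j): (e) would limit (c) — the courier service is classified under the construction sector — but (f) sets (e) aside: (f) operates against (e): the registered capacity is 3,400 units, meeting the 2,960 units threshold. (g) applies (a current Schedule 3 Notice is held), but is overridden by (h): (h) is engaged — a current Tier C Declaration is held. (i) operates (at least one employee exceeds 30 hours/week), but yields to (j): (j) applies — assessed value is $44,500, meeting the $44,000 threshold. So (c) applies.
Exception (d) is satisfied on its face — the business's age is 21 months, less than the 22 months limit; a current Tier 5 Registration is held. But applying paragraphs (k)–(l): (k) is engaged — the reference index is 752, meeting the 672 threshold. (l), which would lift (k), is not engaged — no current Class 3 Approval is held. Exception (d) does not apply.

No — exception (c) applies; Rhea's courier service is not required to provide paid sick leave.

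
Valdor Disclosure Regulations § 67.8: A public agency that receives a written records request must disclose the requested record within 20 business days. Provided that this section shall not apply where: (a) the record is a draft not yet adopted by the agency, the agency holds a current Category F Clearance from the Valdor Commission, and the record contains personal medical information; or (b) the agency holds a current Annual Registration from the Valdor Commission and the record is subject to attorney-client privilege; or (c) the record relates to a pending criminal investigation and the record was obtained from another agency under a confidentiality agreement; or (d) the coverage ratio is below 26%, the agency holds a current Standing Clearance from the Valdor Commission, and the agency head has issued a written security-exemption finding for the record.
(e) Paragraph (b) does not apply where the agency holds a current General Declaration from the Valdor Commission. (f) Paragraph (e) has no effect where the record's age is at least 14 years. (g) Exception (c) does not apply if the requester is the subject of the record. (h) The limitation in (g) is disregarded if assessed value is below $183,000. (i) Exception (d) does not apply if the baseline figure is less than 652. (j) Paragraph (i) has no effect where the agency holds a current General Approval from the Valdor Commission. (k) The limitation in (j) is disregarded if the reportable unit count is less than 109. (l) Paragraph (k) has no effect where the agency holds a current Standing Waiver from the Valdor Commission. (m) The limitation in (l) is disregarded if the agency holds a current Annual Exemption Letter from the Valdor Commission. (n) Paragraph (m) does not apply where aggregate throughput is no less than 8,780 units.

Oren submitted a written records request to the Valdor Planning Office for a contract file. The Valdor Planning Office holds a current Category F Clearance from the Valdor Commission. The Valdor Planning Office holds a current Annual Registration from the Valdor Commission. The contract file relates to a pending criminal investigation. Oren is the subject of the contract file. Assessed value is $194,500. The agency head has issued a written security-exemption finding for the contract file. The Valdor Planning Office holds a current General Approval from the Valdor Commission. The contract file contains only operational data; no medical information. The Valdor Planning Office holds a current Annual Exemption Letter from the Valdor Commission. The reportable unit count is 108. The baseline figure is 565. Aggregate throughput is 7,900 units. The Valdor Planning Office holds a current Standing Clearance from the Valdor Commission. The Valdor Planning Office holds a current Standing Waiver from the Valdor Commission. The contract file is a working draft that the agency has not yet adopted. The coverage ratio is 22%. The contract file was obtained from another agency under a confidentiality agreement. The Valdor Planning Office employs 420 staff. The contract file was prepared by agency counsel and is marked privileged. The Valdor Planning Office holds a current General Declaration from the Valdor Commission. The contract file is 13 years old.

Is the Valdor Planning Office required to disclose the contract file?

Exception (a) fails — the contract file contains only operational data.
Exception (b)'s conditions are all satisfied: a current Annual Registration is held; the contract file is privileged. But: (e) operates against (b): a current General Declaration is held. (f), which would lift (e), does not operate here — the record's age is 13 years, short of 14 years. So (b) is unavailable.
Exception (c): the contract file relates to a pending investigation; the contract file was obtained under a confidentiality agreement — every condition holds. However, paragraphs (g)–(h) must be considered: (g) operates against (c): Oren is the subject of the contract file. (h) is not engaged (assessed value is $194,500, not below $183,000), so (g) stands. So (c) is unavailable.
Exception (d) is satisfied on its face — the coverage ratio is 22%, below the 26% limit; a current Standing Clearance is held; a written security-exemption finding has been issued. Turning to paragraphs (i)–(n): (i) operates against (d): the baseline figure is 565, less than the 652 limit. (j) applies (a current General Approval is held), but is itself disapplied by (k): (k) applies — the reportable unit count is 108, less than the 109 limit. (l) would limit (k) — a current Standing Waiver is held — but (m) sets (l) aside: (m) operates against (l): a current Annual Exemption Letter is held. (n) is inapplicable (aggregate throughput is 7,900 units, short of 8,780 units), so (m) stands. Exception (d) does not apply.
No exception applies. The general rule governs.

Yes — the Valdor Planning Office must disclose the contract file.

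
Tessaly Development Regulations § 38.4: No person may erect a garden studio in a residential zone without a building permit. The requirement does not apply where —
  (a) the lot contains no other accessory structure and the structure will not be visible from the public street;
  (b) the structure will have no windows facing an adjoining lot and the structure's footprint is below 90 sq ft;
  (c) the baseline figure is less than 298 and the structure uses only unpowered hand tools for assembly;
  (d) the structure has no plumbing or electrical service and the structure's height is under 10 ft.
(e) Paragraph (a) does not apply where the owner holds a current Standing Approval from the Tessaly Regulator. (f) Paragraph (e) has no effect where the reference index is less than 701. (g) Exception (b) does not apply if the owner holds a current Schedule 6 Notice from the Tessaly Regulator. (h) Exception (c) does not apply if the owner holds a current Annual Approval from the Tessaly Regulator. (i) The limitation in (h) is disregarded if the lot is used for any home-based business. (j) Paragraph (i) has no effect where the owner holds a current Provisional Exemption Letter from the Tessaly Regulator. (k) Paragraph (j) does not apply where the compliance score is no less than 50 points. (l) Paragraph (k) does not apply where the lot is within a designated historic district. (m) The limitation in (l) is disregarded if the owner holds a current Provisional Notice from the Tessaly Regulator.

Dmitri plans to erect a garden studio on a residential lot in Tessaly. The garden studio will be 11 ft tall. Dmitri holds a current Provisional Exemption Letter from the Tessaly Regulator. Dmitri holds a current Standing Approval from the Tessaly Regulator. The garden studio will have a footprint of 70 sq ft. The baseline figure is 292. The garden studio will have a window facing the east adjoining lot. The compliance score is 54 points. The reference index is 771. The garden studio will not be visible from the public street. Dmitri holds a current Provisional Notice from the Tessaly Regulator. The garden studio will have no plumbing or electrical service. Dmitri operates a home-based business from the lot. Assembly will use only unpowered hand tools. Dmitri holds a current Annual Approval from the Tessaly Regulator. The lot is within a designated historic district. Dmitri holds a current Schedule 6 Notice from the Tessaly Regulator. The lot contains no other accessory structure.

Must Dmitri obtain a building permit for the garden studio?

No — exception (c) applies; Dmitri does not need a building permit.

All of (a)'s requirements are met (the lot has no other accessory structure; the structure will not be visible from the street). But applying paragraphs (e)–(f): (e) operates against (a): a current Standing Approval is held. (f), which would lift (e), is inapplicable — the reference index is 771, not less than 701. So (a) is unavailable.
Exception (b) does not apply: a window faces an adjoining lot.
Exception (c) is satisfied on its face — the baseline figure is 292, less than the 298 limit; assembly uses only hand tools. Considering the limiting provisions: (h) applies (a current Annual Approval is held), but is itself disapplied by (i): (i) is triggered — a home-based business operates on the lot. (j) would limit (i) — a current Provisional Exemption Letter is held — but (k) sets (j) aside: (k) operates — the compliance score is 54 points, meeting the 50 points threshold. (l) would limit (k) — the lot is in a historic district — but (m) sets (l) aside: (m) operates against (l): a current Provisional Notice is held. So (c) applies.
Exception (d) requires that the structure's height is under 10 ft; but the structure's height is 11 ft, not under 10 ft, so (d) is unavailable.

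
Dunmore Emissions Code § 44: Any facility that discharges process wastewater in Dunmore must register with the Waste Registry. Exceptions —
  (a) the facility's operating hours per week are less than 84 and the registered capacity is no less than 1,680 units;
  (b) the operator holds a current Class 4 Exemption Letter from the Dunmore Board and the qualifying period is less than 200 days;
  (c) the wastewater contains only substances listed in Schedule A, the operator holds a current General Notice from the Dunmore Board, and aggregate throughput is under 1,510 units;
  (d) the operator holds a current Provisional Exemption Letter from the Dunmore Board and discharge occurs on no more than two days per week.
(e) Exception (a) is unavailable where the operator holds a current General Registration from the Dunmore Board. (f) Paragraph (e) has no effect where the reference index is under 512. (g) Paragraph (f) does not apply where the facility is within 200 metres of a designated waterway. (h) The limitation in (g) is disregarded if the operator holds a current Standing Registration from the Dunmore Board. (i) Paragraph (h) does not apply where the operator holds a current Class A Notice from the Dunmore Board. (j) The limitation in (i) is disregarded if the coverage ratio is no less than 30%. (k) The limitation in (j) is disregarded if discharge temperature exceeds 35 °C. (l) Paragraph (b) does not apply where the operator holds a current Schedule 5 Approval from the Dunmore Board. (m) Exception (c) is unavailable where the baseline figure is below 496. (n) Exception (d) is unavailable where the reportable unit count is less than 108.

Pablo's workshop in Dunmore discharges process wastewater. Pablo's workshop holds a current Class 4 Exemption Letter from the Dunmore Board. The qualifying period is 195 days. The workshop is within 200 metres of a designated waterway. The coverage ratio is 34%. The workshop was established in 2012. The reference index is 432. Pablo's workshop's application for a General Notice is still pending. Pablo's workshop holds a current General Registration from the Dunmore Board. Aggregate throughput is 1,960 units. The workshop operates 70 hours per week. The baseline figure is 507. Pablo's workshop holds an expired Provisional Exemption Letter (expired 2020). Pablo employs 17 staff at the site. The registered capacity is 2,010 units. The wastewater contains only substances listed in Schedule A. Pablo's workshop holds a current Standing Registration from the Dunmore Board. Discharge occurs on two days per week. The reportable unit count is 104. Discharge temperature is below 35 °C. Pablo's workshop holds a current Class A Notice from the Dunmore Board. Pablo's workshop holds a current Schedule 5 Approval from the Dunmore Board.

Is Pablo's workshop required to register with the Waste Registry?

Exception (a): the facility's operating hours per week are 70, less than the 84 limit; the registered capacity is 2,010 units, meeting the 1,680 units threshold — every condition holds. Under paragraphs (e)–(k): (e) would limit (a) — a current General Registration is held — but (f) sets (e) aside: (f) operates against (e): the reference index is 432, under the 512 limit. (g) operates (the workshop is within 200 m of a designated waterway), but is set aside by (h): (h) operates against (g): a current Standing Registration is held. (i) applies (a current Class A Notice is held), but is itself disapplied by (j): (j) is engaged — the coverage ratio is 34%, meeting the 30% threshold. (k), which would lift (j), is not engaged — discharge temperature is below 35 °C. (a) remains available.
All of (b)'s requirements are met (a current Class 4 Exemption Letter is held; the qualifying period is 195 days, less than the 200 days limit). Turning to paragraph (l): (l) operates against (b): a current Schedule 5 Approval is held. So (b) is unavailable.
Exception (c) fails — the General Notice is not current.
Exception (d) does not apply: there is no Provisional Exemption Letter in force.

No — exception (a) applies; Pablo's workshop is not required to register with the Waste Registry.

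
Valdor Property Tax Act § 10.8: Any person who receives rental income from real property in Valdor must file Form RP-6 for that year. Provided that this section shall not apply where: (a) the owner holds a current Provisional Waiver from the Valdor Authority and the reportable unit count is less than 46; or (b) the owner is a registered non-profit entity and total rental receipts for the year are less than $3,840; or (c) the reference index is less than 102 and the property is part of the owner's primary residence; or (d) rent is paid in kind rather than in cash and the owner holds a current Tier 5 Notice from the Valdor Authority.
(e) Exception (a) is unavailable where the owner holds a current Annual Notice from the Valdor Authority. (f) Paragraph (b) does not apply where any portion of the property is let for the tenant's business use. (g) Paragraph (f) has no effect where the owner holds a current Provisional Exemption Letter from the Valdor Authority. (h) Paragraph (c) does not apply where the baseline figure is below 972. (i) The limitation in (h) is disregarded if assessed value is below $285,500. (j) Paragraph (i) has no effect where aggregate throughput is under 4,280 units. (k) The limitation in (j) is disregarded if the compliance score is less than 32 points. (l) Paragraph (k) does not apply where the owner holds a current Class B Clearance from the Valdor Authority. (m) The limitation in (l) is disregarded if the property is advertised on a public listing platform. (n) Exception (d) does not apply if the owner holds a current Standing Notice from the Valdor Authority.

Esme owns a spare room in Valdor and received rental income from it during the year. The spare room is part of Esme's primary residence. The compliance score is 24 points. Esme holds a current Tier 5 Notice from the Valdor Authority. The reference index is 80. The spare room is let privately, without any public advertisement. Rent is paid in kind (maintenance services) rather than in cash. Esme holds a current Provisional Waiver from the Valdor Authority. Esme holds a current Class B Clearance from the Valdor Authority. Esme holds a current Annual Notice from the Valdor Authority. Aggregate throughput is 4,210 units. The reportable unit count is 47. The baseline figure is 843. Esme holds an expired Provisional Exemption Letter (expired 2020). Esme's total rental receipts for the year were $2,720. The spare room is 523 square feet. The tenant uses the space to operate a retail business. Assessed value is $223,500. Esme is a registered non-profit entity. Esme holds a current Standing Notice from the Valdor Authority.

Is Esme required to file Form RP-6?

Yes — Esme must file Form RP-6.

Exception (a) requires that the reportable unit count is less than 46; but the reportable unit count is 47, not less than 46, so (a) is unavailable.
Exception (b)'s conditions are all satisfied: Esme is a registered non-profit; total rental receipts for the year are $2,720, less than the $3,840 limit. But: (f) applies — the space is let for business use. (g) does not operate here (there is no Provisional Exemption Letter in force), so (f) stands. (b) is therefore removed.
Exception (c) is satisfied on its face — the reference index is 80, less than the 102 limit; the spare room is part of the primary residence. Turning to paragraphs (h)–(m): (h) operates against (c): the baseline figure is 843, below the 972 limit. (i) is engaged (assessed value is $223,500, below the $285,500 limit), but is itself disapplied by (j): (j) operates against (i): aggregate throughput is 4,210 units, under the 4,280 units limit. (k) would limit (j) — the compliance score is 24 points, less than the 32 points limit — but (l) sets (k) aside: (l) operates against (k): a current Class B Clearance is held. (m), which would lift (l), is not triggered — the property is let privately without advertisement. (c) is therefore removed.
Exception (d)'s conditions are all satisfied: rent is paid in kind; a current Tier 5 Notice is held. Turning to paragraph (n): (n) is engaged — a current Standing Notice is held. So (d) is unavailable.
Every exception is unavailable, so the rule governs.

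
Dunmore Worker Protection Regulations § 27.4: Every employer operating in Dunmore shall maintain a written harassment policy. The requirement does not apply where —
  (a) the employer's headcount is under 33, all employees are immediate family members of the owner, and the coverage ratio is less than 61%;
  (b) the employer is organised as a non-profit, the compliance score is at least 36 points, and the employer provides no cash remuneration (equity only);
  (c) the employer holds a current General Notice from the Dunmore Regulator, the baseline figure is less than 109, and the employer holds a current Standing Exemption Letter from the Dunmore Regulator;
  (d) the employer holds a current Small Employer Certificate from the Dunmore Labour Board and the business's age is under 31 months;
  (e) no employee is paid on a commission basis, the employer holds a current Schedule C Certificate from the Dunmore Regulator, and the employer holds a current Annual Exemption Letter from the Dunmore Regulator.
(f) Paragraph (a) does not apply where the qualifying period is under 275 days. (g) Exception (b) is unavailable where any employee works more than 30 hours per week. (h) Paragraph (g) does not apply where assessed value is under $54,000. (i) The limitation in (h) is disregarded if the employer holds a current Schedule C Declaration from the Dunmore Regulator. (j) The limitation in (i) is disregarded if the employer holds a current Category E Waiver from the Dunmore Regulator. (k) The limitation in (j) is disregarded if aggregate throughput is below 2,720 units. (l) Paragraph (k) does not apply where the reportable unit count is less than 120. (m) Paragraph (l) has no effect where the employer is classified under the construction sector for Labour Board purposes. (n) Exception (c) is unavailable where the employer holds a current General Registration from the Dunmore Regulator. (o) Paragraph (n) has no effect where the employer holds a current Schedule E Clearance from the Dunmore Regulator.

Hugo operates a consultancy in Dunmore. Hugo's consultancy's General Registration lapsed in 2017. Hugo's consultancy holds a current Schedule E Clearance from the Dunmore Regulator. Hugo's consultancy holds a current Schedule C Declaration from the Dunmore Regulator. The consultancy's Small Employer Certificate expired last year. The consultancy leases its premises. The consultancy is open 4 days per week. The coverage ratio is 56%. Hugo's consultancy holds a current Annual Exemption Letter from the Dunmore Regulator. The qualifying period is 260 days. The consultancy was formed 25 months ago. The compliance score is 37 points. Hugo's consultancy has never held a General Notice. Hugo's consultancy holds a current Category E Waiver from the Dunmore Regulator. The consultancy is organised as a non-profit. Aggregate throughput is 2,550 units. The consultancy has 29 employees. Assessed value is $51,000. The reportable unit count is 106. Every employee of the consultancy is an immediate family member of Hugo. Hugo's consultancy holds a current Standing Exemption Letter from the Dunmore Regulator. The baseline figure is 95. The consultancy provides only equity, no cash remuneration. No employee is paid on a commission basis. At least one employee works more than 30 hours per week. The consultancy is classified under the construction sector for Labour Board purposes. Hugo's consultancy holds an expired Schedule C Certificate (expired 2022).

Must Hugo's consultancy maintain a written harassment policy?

Yes — Hugo's consultancy must maintain a written harassment policy.

All of (a)'s requirements are met (the employer's headcount is 29, under the 33 limit; every employee is an immediate family member; the coverage ratio is 56%, less than the 61% limit). But: (f) operates — the qualifying period is 260 days, under the 275 days limit. So (a) is unavailable.
Exception (b)'s conditions are all satisfied: the employer is a non-profit; the compliance score is 37 points, meeting the 36 points threshold; remuneration is equity-only. But: (g) applies — at least one employee exceeds 30 hours/week. (h) would limit (g) — assessed value is $51,000, under the $54,000 limit — but (i) sets (h) aside: (i) operates against (h): a current Schedule C Declaration is held. (j) is engaged (a current Category E Waiver is held), but is itself disapplied by (k): (k) operates — aggregate throughput is 2,550 units, below the 2,720 units limit. (l) would limit (k) — the reportable unit count is 106, less than the 120 limit — but (m) sets (l) aside: (m) is triggered — the consultancy is classified under the construction sector. Exception (b) does not apply.
Exception (c) does not apply: no current General Notice is held.
Exception (d) does not apply: the Small Employer Certificate has expired.
Exception (e) requires that the employer holds a current Schedule C Certificate from the Dunmore Regulator; but no current Schedule C Certificate is held, so (e) is unavailable.
No exception is made out. Hugo's consultancy falls within the general rule.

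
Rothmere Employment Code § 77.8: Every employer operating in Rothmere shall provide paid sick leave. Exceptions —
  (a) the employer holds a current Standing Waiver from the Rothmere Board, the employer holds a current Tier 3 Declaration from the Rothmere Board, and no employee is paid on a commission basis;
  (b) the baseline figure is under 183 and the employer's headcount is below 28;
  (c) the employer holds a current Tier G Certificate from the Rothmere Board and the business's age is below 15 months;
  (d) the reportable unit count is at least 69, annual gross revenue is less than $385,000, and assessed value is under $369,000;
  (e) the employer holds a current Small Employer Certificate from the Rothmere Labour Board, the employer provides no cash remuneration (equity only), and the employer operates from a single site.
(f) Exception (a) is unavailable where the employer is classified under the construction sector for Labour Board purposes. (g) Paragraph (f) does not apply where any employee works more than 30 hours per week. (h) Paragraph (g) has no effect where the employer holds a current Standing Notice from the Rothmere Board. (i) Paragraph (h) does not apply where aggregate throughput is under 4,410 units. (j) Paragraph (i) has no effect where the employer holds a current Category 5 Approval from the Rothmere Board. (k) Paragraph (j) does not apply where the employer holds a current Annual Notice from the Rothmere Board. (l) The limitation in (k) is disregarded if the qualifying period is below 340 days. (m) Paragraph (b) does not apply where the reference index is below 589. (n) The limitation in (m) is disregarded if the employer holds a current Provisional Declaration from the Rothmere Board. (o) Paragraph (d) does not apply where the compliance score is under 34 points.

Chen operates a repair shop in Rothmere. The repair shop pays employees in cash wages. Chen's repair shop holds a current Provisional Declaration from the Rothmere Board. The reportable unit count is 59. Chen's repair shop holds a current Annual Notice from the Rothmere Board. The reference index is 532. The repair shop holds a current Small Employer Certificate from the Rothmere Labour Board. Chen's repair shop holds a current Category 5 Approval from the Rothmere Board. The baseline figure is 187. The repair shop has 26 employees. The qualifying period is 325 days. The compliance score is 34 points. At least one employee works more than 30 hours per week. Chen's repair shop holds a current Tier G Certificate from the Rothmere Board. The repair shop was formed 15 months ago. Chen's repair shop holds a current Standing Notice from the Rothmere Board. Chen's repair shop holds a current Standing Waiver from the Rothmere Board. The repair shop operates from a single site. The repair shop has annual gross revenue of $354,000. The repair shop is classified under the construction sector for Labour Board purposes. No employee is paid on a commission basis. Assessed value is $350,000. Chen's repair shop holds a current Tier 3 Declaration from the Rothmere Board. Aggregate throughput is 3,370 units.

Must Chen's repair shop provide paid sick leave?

Exception (a) is satisfied on its face — a current Standing Waiver is held; a current Tier 3 Declaration is held; no employee is paid on commission. But: (f) operates against (a): the repair shop is classified under the construction sector. (g) would limit (f) — at least one employee exceeds 30 hours/week — but (h) sets (g) aside: (h) operates against (g): a current Standing Notice is held. (i) applies (aggregate throughput is 3,370 units, under the 4,410 units limit), but is set aside by (j): (j) operates against (i): a current Category 5 Approval is held. (k) is triggered (a current Annual Notice is held), but yields to (l): (l) operates against (k): the qualifying period is 325 days, below the 340 days limit. (a) is therefore removed.
Exception (b) requires that the baseline figure is under 183; but the baseline figure is 187, not under 183, so (b) is unavailable.
Exception (c) fails — the business's age is 15 months, not below 15 months.
Exception (d) does not apply: the reportable unit count is 59, short of 69.
Exception (e) fails — employees are paid cash wages.
No exception displaces § 77.8.

Yes — Chen's repair shop must provide paid sick leave.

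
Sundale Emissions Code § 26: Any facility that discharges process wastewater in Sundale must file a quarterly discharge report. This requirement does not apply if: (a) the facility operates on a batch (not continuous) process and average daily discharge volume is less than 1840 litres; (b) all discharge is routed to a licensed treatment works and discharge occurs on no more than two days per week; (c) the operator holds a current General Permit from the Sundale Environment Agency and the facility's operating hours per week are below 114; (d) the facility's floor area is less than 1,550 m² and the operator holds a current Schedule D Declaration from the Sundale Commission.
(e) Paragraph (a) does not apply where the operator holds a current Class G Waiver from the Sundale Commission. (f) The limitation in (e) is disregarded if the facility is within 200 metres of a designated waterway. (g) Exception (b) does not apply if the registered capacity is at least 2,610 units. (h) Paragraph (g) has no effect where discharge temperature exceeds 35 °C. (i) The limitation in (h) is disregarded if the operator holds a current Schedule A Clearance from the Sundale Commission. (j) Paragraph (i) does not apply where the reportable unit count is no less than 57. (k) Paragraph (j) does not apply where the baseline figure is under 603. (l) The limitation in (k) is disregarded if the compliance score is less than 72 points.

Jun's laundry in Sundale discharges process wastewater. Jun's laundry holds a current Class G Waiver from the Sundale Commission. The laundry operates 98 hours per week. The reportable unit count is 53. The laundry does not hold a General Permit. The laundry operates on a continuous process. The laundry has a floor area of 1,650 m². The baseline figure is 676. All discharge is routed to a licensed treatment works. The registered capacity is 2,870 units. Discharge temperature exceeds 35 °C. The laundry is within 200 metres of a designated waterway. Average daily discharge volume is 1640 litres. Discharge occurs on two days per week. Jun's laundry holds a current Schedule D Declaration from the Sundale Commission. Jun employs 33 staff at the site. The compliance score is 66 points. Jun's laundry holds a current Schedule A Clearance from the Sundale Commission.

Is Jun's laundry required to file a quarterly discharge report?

Yes — Jun's laundry must file a quarterly discharge report.

Exception (a) requires that the facility operates on a batch (not continuous) process; but the facility operates on a continuous process, so (a) is unavailable.
Exception (b): discharge is routed to a licensed treatment works; discharge occurs on no more than two days per week — every condition holds. However, paragraphs (g)–(l) must be considered: (g) operates against (b): the registered capacity is 2,870 units, meeting the 2,610 units threshold. (h) applies (discharge temperature exceeds 35 °C), but is set aside by (i): (i) is triggered — a current Schedule A Clearance is held. (j), which would lift (i), does not operate here — the reportable unit count is 53, short of 57. So (b) is unavailable.
Exception (c) does not apply: no General Permit is held.
Exception (d) fails — the facility's floor area is 1,650 m², not less than 1,550 m².
No exception is made out. Jun's laundry falls within the general rule.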